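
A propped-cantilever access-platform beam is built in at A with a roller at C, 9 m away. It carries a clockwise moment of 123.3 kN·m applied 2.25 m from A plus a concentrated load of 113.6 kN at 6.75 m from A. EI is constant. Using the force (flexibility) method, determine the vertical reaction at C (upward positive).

Choose R_C as the redundant. The primary structure is the cantilever fixed at A.
Deflection at C on the released cantilever, summing each load's contribution:
  clockwise couple 123.3 at a = 2.25: M₀a(2L − a)/(2EI) = 2185/EI
  point load 113.6 at a = 6.75: Pa²(3L − a)/(6EI) = 17469/EI
  δ_0 = 19653/EI
Tip deflection under a unit load at C: L³/(3EI) = 243/EI.
Compatibility at C: δ_0 − R_C·δ_{CC} = 0, so R_C = 19653/243 = 80.88 kN.

R_C = 80.88 kN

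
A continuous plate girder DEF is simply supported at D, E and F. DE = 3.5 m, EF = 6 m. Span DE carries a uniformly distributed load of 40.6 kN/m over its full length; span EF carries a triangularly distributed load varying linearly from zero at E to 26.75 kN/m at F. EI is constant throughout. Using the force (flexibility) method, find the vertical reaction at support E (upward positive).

Insert a hinge at E; M_E is the redundant, and each span becomes simply supported.
Discontinuity in slope at E on the released structure — sum the simple-span end rotations:
  span DE: UDL 40.6: wL³/(24EI) = 72.53/EI
  span EF: triangular load, peak 26.75: 7w₀L³/(360EI) = 112.3/EI
  relative rotation θ_0 = (72.53 + 112.3)/EI = 184.9/EI
A unit hogging moment at E produces rotation L₁/(3EI) + L₂/(3EI) = 3.167/EI.
Compatibility: M_E·(L₁+L₂)/(3EI) = θ_0, giving M_E = 58.38 kN·m (hogging).
Span DE, ΣM about D with M_E applied at E: R_E^{DE}·3.5 = 248.7 + 58.38, so R_E^{DE} = 87.73 kN and R_D = 142.1 − 87.73 = 54.37 kN.
Span EF, ΣM about F: R_E^{EF}·6 = 160.5 + 58.38, so R_E^{EF} = 36.48 kN and R_F = 80.25 − 36.48 = 43.77 kN.
R_E = 87.73 + 36.48 = 124.2 kN.

R_E = 124.2 kN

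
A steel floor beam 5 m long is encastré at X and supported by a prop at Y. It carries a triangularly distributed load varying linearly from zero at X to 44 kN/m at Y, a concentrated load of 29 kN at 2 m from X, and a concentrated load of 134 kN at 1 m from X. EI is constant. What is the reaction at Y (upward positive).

Choose R_Y as the redundant. The primary structure is the cantilever fixed at X.
Deflection at Y on the released cantilever, summing each load's contribution:
  triangular load, peak 44 at the free end: 11w₀L⁴/(120EI) = 2521/EI
  point load 29 at a = 2: Pa²(3L − a)/(6EI) = 251.3/EI
  point load 134 at a = 1: Pa²(3L − a)/(6EI) = 312.7/EI
  δ_0 = 3085/EI
Flexibility coefficient — unit upward force at Y: δ_{YY} = L³/(3EI) = 41.67/EI.
Compatibility at Y: δ_0 − R_Y·δ_{YY} = 0, so R_Y = 3085/41.67 = 74.04 kN.

R_Y = 74.04 kN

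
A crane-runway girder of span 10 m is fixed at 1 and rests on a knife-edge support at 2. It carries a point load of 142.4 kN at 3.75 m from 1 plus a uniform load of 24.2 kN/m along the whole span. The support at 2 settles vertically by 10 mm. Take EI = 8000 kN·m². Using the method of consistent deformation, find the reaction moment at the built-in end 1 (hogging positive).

M_1 = 576.1 kN·m

Take the reaction at 2 as the redundant and release it; the primary structure is a cantilever fixed at 1.
Deflection at 2 on the released cantilever, summing each load's contribution:
  point load 142.4 at a = 3.75: Pa²(3L − a)/(6EI) = 8761/EI
  UDL 24.2: wL⁴/(8EI) = 30250/EI
  δ_0 = 39011/EI
Tip deflection under a unit load at 2: L³/(3EI) = 333.3/EI.
With EI = 8000 kN·m²: δ_0 = 4.8764 m and δ_{22} = 0.041667 m/kN.
Compatibility — the beam at 2 must follow the support down by 0.01 m: δ_0 − R_2·δ_{22} = 0.01, so R_2 = (4.8764 − 0.01)/0.041667 = 116.8 kN.
Moment equilibrium about 1: M_1 = Σ(load moments about 1) − R_2·L = 1744 − 116.8×10 = 576.1 kN·m.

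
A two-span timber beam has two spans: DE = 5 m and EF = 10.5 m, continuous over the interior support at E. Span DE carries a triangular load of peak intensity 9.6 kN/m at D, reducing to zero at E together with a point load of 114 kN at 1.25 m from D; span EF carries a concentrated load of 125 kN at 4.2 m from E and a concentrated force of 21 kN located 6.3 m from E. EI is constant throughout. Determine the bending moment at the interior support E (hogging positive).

Take M_E as the redundant. Released structure: two simple spans DE and EF with a hinge at E.
Discontinuity in slope at E on the released structure — sum the simple-span end rotations:
  span DE: triangular load, peak 9.6: 7w₀L³/(360EI) = 23.33/EI
  span DE: point load 114 at a = 1.25: Pab(L + a)/(6LEI) = 111.3/EI
  span EF: point load 125 at a = 4.2: Pab(L + b)/(6LEI) = 882/EI
  span EF: point load 21 at a = 6.3: Pab(L + b)/(6LEI) = 129.7/EI
  relative rotation θ_0 = (134.7 + 1012)/EI = 1146/EI
A unit hogging moment at E produces rotation L₁/(3EI) + L₂/(3EI) = 5.167/EI.
Compatibility: M_E·(L₁+L₂)/(3EI) = θ_0, giving M_E = 221.9 kN·m (hogging).

M_E = 221.9 kN·m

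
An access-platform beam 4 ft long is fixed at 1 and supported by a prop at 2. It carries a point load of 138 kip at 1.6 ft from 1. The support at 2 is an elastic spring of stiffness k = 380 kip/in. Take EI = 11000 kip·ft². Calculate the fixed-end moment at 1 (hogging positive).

Remove the prop at 2; the released (primary) structure is a cantilever built in at 1.
Free-end deflection of the primary structure under the applied loading (downward +):
  point load 138 at a = 1.6: Pa²(3L − a)/(6EI) = 612.4/EI
Tip deflection under a unit load at 2: L³/(3EI) = 21.33/EI.
With EI = 11000 kip·ft²: δ_0 = 0.055668 ft and δ_{22} = 0.001939 ft/kip.
Compatibility — the spring shortens by R_2/k under the reaction it provides: δ_0 − R_2·δ_{22} = R_2/k. With 1/k = 1/(380×12) ft/kip = 0.000219 ft/kip, R_2 = δ_0 / (δ_{22} + 1/k) = 0.055668 / (0.001939 + 0.000219) = 25.79 kip.
Moment equilibrium about 1: M_1 = Σ(load moments about 1) − R_2·L = 220.8 − 25.79×4 = 117.6 kip·ft.

M_1 = 117.6 kip·ft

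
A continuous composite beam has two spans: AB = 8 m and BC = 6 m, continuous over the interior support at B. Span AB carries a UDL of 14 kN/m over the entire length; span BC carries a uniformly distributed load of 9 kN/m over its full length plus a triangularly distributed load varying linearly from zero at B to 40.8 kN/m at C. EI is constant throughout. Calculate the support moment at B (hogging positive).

Release continuity at B by inserting a hinge; the redundant is the internal moment M_B. The primary structure is two simply-supported spans AB and BC.
End slopes at the hinge B, treating each span as simply supported:
  span AB: UDL 14: wL³/(24EI) = 298.7/EI
  span BC: UDL 9: wL³/(24EI) = 81/EI
  span BC: triangular load, peak 40.8: 7w₀L³/(360EI) = 171.4/EI
  relative rotation θ_0 = (298.7 + 252.4)/EI = 551/EI
A unit hogging moment at B produces rotation L₁/(3EI) + L₂/(3EI) = 4.667/EI.
Slope continuity at B: θ_0 = M_B·4.667/EI, so M_B = 551/4.667 = 118.1 kN·m (hogging).

M_B = 118.1 kN·m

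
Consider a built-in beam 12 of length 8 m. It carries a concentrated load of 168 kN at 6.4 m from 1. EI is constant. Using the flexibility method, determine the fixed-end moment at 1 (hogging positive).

Release both end moments; the primary structure is a simply-supported span 12 with redundants M_1 and M_2.
Simple-span end rotations at 1 and 2 under the given loads:
  at 1: point load 168 at a = 6.4: Pab(L + b)/(6LEI) = 344.1/EI
  at 2: point load 168 at a = 6.4: Pab(L + a)/(6LEI) = 516.1/EI
  θ_10 = 344.1/EI,  θ_20 = 516.1/EI
Flexibility coefficients: a unit moment at one end gives L/(3EI) there and L/(6EI) at the far end, so f₁₁ = f₂₂ = 2.667/EI and f₁₂ = f₂₁ = 1.333/EI.
Compatibility — zero rotation at each built-in end:
  2.667 M_1 + 1.333 M_2 = 344.1
  1.333 M_1 + 2.667 M_2 = 516.1
Solving the pair gives M_1 = 43.01 kN·m and M_2 = 172 kN·m (hogging).

M_1 = 43.01 kN·m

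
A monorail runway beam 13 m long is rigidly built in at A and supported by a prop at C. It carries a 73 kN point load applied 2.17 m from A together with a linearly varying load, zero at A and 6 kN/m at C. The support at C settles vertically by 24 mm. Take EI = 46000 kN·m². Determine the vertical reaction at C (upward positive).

Remove the prop at C; the released (primary) structure is a cantilever built in at A.
Free-end deflection of the primary structure under the applied loading (downward +):
  point load 73 at a = 2.17: Pa²(3L − a)/(6EI) = 2110/EI
  triangular load, peak 6 at the free end: 11w₀L⁴/(120EI) = 15709/EI
  δ_0 = 17819/EI
Flexibility coefficient — unit upward force at C: δ_{CC} = L³/(3EI) = 732.3/EI.
With EI = 46000 kN·m²: δ_0 = 0.38736 m and δ_{CC} = 0.01592 m/kN.
Compatibility — the beam at C must follow the support down by 0.024 m: δ_0 − R_C·δ_{CC} = 0.024, so R_C = (0.38736 − 0.024)/0.01592 = 22.82 kN.

R_C = 22.82 kN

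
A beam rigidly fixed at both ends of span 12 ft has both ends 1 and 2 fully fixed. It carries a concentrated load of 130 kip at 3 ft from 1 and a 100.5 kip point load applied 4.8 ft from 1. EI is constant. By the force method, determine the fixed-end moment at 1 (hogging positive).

M_1 = 393 kip·ft

Take the two fixed-end moments M_1, M_2 as redundants; the released structure is the simple span 12.
End rotations of the released simple span under the applied load (×1/EI):
  at 1: point load 130 at a = 3: Pab(L + b)/(6LEI) = 1024/EI
  at 2: point load 130 at a = 3: Pab(L + a)/(6LEI) = 731.2/EI
  at 1: point load 100.5 at a = 4.8: Pab(L + b)/(6LEI) = 926.2/EI
  at 2: point load 100.5 at a = 4.8: Pab(L + a)/(6LEI) = 810.4/EI
  θ_10 = 1950/EI,  θ_20 = 1542/EI
Flexibility coefficients: a unit moment at one end gives L/(3EI) there and L/(6EI) at the far end, so f₁₁ = f₂₂ = 4/EI and f₁₂ = f₂₁ = 2/EI.
Compatibility — zero rotation at each built-in end:
  4 M_1 + 2 M_2 = 1950
  2 M_1 + 4 M_2 = 1542
Solving the pair gives M_1 = 393 kip·ft and M_2 = 188.9 kip·ft (hogging).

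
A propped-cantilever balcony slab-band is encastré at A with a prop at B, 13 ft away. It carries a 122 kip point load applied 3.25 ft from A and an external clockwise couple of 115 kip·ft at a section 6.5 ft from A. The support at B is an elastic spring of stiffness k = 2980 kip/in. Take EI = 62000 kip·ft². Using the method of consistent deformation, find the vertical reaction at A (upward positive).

Choose R_B as the redundant. The primary structure is the cantilever fixed at A.
Free-end deflection of the primary structure under the applied loading (downward +):
  point load 122 at a = 3.25: Pa²(3L − a)/(6EI) = 7678/EI
  clockwise couple 115 at a = 6.5: M₀a(2L − a)/(2EI) = 7288/EI
  δ_0 = 14966/EI
Flexibility coefficient — unit upward force at B: δ_{BB} = L³/(3EI) = 732.3/EI.
With EI = 62000 kip·ft²: δ_0 = 0.24139 ft and δ_{BB} = 0.011812 ft/kip.
Compatibility — the spring shortens by R_B/k under the reaction it provides: δ_0 − R_B·δ_{BB} = R_B/k. With 1/k = 1/(2980×12) ft/kip = 0.000028 ft/kip, R_B = δ_0 / (δ_{BB} + 1/k) = 0.24139 / (0.011812 + 0.000028) = 20.39 kip.
Vertical equilibrium: R_A = ΣP − R_B = 122 − 20.39 = 101.6 kip.

R_A = 101.6 kip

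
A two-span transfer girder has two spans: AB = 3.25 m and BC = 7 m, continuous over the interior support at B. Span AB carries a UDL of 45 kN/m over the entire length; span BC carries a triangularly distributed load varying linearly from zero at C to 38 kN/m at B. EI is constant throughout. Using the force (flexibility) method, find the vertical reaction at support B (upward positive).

Take M_B as the redundant. Released structure: two simple spans AB and BC with a hinge at B.
End slopes at the hinge B, treating each span as simply supported:
  span AB: UDL 45: wL³/(24EI) = 64.37/EI
  span BC: triangular load, peak 38: w₀L³/(45EI) = 289.6/EI
  relative rotation θ_0 = (64.37 + 289.6)/EI = 354/EI
A unit hogging moment at B produces rotation L₁/(3EI) + L₂/(3EI) = 3.417/EI.
Compatibility: M_B·(L₁+L₂)/(3EI) = θ_0, giving M_B = 103.6 kN·m (hogging).
Span AB, ΣM about A with M_B applied at B: R_B^{AB}·3.25 = 237.7 + 103.6, so R_B^{AB} = 105 kN and R_A = 146.2 − 105 = 41.24 kN.
Span BC, ΣM about C: R_B^{BC}·7 = 620.7 + 103.6, so R_B^{BC} = 103.5 kN and R_C = 133 − 103.5 = 29.53 kN.
R_B = 105 + 103.5 = 208.5 kN.

R_B = 208.5 kN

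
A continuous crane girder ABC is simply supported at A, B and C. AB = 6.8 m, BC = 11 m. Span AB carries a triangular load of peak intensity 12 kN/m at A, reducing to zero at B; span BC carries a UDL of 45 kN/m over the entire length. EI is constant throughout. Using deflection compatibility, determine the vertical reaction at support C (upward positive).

R_C = 208.1 kN

Insert a hinge at B; M_B is the redundant, and each span becomes simply supported.
Discontinuity in slope at B on the released structure — sum the simple-span end rotations:
  span AB: triangular load, peak 12: 7w₀L³/(360EI) = 73.37/EI
  span BC: UDL 45: wL³/(24EI) = 2496/EI
  relative rotation θ_0 = (73.37 + 2496)/EI = 2569/EI
A unit hogging moment at B produces rotation L₁/(3EI) + L₂/(3EI) = 5.933/EI.
Compatibility: M_B·(L₁+L₂)/(3EI) = θ_0, giving M_B = 433 kN·m (hogging).
Span BC, ΣM about C: R_B^{BC}·11 = 2722 + 433, so R_B^{BC} = 286.9 kN and R_C = 495 − 286.9 = 208.1 kN.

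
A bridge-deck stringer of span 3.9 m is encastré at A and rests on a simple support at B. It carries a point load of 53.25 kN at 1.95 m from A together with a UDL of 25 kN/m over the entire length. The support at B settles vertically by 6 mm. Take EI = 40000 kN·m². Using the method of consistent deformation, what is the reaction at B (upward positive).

R_B = 41.07 kN

Remove the prop at B; the released (primary) structure is a cantilever built in at A.
Downward deflection at the released point B due to the loads:
  point load 53.25 at a = 1.95: Pa²(3L − a)/(6EI) = 329/EI
  UDL 25: wL⁴/(8EI) = 723/EI
  δ_0 = 1052/EI
Tip deflection under a unit load at B: L³/(3EI) = 19.77/EI.
With EI = 40000 kN·m²: δ_0 = 0.0263 m and δ_{BB} = 0.000494 m/kN.
Compatibility — the beam at B must follow the support down by 0.006 m: δ_0 − R_B·δ_{BB} = 0.006, so R_B = (0.0263 − 0.006)/0.000494 = 41.07 kN.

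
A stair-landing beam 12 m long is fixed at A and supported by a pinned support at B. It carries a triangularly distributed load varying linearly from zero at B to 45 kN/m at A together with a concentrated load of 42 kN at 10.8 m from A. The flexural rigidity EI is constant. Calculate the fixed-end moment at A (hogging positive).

Take the reaction at B as the redundant and release it; the primary structure is a cantilever fixed at A.
Deflection at B on the released cantilever, summing each load's contribution:
  triangular load, peak 45 at the fixed end: w₀L⁴/(30EI) = 31104/EI
  point load 42 at a = 10.8: Pa²(3L − a)/(6EI) = 20575/EI
  δ_0 = 51679/EI
Flexibility coefficient — unit upward force at B: δ_{BB} = L³/(3EI) = 576/EI.
Compatibility at B: δ_0 − R_B·δ_{BB} = 0, so R_B = 51679/576 = 89.72 kN.
Moment equilibrium about A: M_A = Σ(load moments about A) − R_B·L = 1534 − 89.72×12 = 456.9 kN·m.

M_A = 456.9 kN·m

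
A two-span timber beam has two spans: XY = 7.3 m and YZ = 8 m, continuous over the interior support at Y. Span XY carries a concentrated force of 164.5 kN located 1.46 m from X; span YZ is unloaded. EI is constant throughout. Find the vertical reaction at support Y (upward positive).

R_Y = 47.31 kN

Insert a hinge at Y; M_Y is the redundant, and each span becomes simply supported.
End slopes at the hinge Y, treating each span as simply supported:
  span XY: point load 164.5 at a = 1.46: Pab(L + a)/(6LEI) = 280.5/EI
  relative rotation θ_0 = (280.5 + 0)/EI = 280.5/EI
A unit hogging moment at Y produces rotation L₁/(3EI) + L₂/(3EI) = 5.1/EI.
Compatibility: M_Y·(L₁+L₂)/(3EI) = θ_0, giving M_Y = 55 kN·m (hogging).
Span XY, ΣM about X with M_Y applied at Y: R_Y^{XY}·7.3 = 240.2 + 55, so R_Y^{XY} = 40.43 kN and R_X = 164.5 − 40.43 = 124.1 kN.
Span YZ, ΣM about Z: R_Y^{YZ}·8 = 0 + 55, so R_Y^{YZ} = 6.875 kN and R_Z = 0 − 6.875 = -6.875 kN.
R_Y = 40.43 + 6.875 = 47.31 kN.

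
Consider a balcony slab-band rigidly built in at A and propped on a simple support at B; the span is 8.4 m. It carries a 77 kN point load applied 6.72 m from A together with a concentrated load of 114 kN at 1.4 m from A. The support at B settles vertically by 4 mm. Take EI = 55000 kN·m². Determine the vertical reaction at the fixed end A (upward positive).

R_A = 133.4 kN

Release the roller at B. Primary structure: cantilever fixed at A.
Deflection at B on the released cantilever, summing each load's contribution:
  point load 77 at a = 6.72: Pa²(3L − a)/(6EI) = 10710/EI
  point load 114 at a = 1.4: Pa²(3L − a)/(6EI) = 886.3/EI
  δ_0 = 11596/EI
Tip deflection under a unit load at B: L³/(3EI) = 197.6/EI.
With EI = 55000 kN·m²: δ_0 = 0.21084 m and δ_{BB} = 0.003592 m/kN.
Compatibility — the beam at B must follow the support down by 0.004 m: δ_0 − R_B·δ_{BB} = 0.004, so R_B = (0.21084 − 0.004)/0.003592 = 57.58 kN.
Vertical equilibrium: R_A = ΣP − R_B = 191 − 57.58 = 133.4 kN.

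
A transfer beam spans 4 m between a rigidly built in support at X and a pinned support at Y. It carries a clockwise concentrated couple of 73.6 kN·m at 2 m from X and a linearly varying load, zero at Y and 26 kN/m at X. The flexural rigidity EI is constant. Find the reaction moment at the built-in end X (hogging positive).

M_X = 18.53 kN·m

Take the reaction at Y as the redundant and release it; the primary structure is a cantilever fixed at X.
Deflection at Y on the released cantilever, summing each load's contribution:
  clockwise couple 73.6 at a = 2: M₀a(2L − a)/(2EI) = 441.6/EI
  triangular load, peak 26 at the fixed end: w₀L⁴/(30EI) = 221.9/EI
  δ_0 = 663.5/EI
Flexibility coefficient — unit upward force at Y: δ_{YY} = L³/(3EI) = 21.33/EI.
Compatibility at Y: δ_0 − R_Y·δ_{YY} = 0, so R_Y = 663.5/21.33 = 31.1 kN.
Moment equilibrium about X: M_X = Σ(load moments about X) − R_Y·L = 142.9 − 31.1×4 = 18.53 kN·m.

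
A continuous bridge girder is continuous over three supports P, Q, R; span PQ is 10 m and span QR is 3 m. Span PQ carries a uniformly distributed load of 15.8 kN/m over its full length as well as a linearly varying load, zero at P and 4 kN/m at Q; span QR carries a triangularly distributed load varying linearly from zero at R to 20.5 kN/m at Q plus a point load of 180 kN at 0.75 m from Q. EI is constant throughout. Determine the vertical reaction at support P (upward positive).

Release continuity at Q by inserting a hinge; the redundant is the internal moment M_Q. The primary structure is two simply-supported spans PQ and QR.
Discontinuity in slope at Q on the released structure — sum the simple-span end rotations:
  span PQ: UDL 15.8: wL³/(24EI) = 658.3/EI
  span PQ: triangular load, peak 4: w₀L³/(45EI) = 88.89/EI
  span QR: triangular load, peak 20.5: w₀L³/(45EI) = 12.3/EI
  span QR: point load 180 at a = 0.75: Pab(L + b)/(6LEI) = 88.59/EI
  relative rotation θ_0 = (747.2 + 100.9)/EI = 848.1/EI
A unit hogging moment at Q produces rotation L₁/(3EI) + L₂/(3EI) = 4.333/EI.
Compatibility: M_Q·(L₁+L₂)/(3EI) = θ_0, giving M_Q = 195.7 kN·m (hogging).
Span PQ, ΣM about P with M_Q applied at Q: R_Q^{PQ}·10 = 923.3 + 195.7, so R_Q^{PQ} = 111.9 kN and R_P = 178 − 111.9 = 66.09 kN.

R_P = 66.09 kN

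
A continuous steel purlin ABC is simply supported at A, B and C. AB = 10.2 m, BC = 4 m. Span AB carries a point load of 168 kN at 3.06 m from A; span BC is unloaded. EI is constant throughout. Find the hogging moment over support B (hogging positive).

Insert a hinge at B; M_B is the redundant, and each span becomes simply supported.
Rotations at B on the released spans (each span's end-slope, ×1/EI):
  span AB: point load 168 at a = 3.06: Pab(L + a)/(6LEI) = 795.3/EI
  relative rotation θ_0 = (795.3 + 0)/EI = 795.3/EI
A unit hogging moment at B produces rotation L₁/(3EI) + L₂/(3EI) = 4.733/EI.
Slope continuity at B: θ_0 = M_B·4.733/EI, so M_B = 795.3/4.733 = 168 kN·m (hogging).

M_B = 168 kN·m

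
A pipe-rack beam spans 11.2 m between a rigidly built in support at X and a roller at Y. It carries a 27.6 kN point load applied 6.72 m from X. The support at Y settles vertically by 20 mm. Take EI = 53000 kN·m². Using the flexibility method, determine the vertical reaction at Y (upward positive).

R_Y = 9.66 kN

Take the reaction at Y as the redundant and release it; the primary structure is a cantilever fixed at X.
Primary-structure tip deflection at Y by superposition:
  point load 27.6 at a = 6.72: Pa²(3L − a)/(6EI) = 5584/EI
Tip deflection under a unit load at Y: L³/(3EI) = 468.3/EI.
With EI = 53000 kN·m²: δ_0 = 0.10535 m and δ_{YY} = 0.008836 m/kN.
Compatibility — the beam at Y must follow the support down by 0.02 m: δ_0 − R_Y·δ_{YY} = 0.02, so R_Y = (0.10535 − 0.02)/0.008836 = 9.66 kN.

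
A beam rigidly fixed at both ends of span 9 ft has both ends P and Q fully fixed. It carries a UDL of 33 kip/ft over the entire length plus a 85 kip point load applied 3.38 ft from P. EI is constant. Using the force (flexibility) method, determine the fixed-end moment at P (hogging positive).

M_P = 334.8 kip·ft

Take the two fixed-end moments M_P, M_Q as redundants; the released structure is the simple span PQ.
Simple-span end rotations at P and Q under the given loads:
  at P: UDL 33: wL³/(24EI) = 1002/EI
  at Q: UDL 33: wL³/(24EI) = 1002/EI
  at P: point load 85 at a = 3.38: Pab(L + b)/(6LEI) = 437.1/EI
  at Q: point load 85 at a = 3.38: Pab(L + a)/(6LEI) = 370.2/EI
  θ_P0 = 1440/EI,  θ_Q0 = 1373/EI
Flexibility coefficients: a unit moment at one end gives L/(3EI) there and L/(6EI) at the far end, so f₁₁ = f₂₂ = 3/EI and f₁₂ = f₂₁ = 1.5/EI.
Compatibility — zero rotation at each built-in end:
  3 M_P + 1.5 M_Q = 1440
  1.5 M_P + 3 M_Q = 1373
Solving the pair gives M_P = 334.8 kip·ft and M_Q = 290.1 kip·ft (hogging).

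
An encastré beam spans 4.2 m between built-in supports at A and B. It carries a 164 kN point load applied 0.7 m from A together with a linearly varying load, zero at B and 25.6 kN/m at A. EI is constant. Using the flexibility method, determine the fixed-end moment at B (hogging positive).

Release both end moments; the primary structure is a simply-supported span AB with redundants M_A and M_B.
End rotations of the released simple span under the applied load (×1/EI):
  at A: point load 164 at a = 0.7: Pab(L + b)/(6LEI) = 122.8/EI
  at B: point load 164 at a = 0.7: Pab(L + a)/(6LEI) = 78.13/EI
  at A: triangular load, peak 25.6: w₀L³/(45EI) = 42.15/EI
  at B: triangular load, peak 25.6: 7w₀L³/(360EI) = 36.88/EI
  θ_A0 = 164.9/EI,  θ_B0 = 115/EI
Flexibility coefficients: a unit moment at one end gives L/(3EI) there and L/(6EI) at the far end, so f₁₁ = f₂₂ = 1.4/EI and f₁₂ = f₂₁ = 0.7/EI.
Compatibility — zero rotation at each built-in end:
  1.4 M_A + 0.7 M_B = 164.9
  0.7 M_A + 1.4 M_B = 115
Solving the pair gives M_A = 102.3 kN·m and M_B = 31 kN·m (hogging).

M_B = 31 kN·m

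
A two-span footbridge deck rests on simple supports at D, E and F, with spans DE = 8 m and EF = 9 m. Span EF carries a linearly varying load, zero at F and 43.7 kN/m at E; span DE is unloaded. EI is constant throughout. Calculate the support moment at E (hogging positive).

M_E = 124.9 kN·m

Take M_E as the redundant. Released structure: two simple spans DE and EF with a hinge at E.
Discontinuity in slope at E on the released structure — sum the simple-span end rotations:
  span EF: triangular load, peak 43.7: w₀L³/(45EI) = 707.9/EI
  relative rotation θ_0 = (0 + 707.9)/EI = 707.9/EI
A unit hogging moment at E produces rotation L₁/(3EI) + L₂/(3EI) = 5.667/EI.
Compatibility: M_E·(L₁+L₂)/(3EI) = θ_0, giving M_E = 124.9 kN·m (hogging).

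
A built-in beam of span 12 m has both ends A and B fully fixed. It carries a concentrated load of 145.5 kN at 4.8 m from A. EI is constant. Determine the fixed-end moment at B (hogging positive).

Release both end moments; the primary structure is a simply-supported span AB with redundants M_A and M_B.
End rotations of the released simple span under the applied load (×1/EI):
  at A: point load 145.5 at a = 4.8: Pab(L + b)/(6LEI) = 1341/EI
  at B: point load 145.5 at a = 4.8: Pab(L + a)/(6LEI) = 1173/EI
  θ_A0 = 1341/EI,  θ_B0 = 1173/EI
Flexibility coefficients: a unit moment at one end gives L/(3EI) there and L/(6EI) at the far end, so f₁₁ = f₂₂ = 4/EI and f₁₂ = f₂₁ = 2/EI.
Compatibility — zero rotation at each built-in end:
  4 M_A + 2 M_B = 1341
  2 M_A + 4 M_B = 1173
Solving the pair gives M_A = 251.4 kN·m and M_B = 167.6 kN·m (hogging).

M_B = 167.6 kN·m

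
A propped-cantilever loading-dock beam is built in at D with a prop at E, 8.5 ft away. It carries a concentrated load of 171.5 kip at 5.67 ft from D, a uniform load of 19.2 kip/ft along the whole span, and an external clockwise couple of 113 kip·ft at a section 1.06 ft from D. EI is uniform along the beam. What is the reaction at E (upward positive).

R_E = 154.9 kip

Remove the prop at E; the released (primary) structure is a cantilever built in at D.
Primary-structure tip deflection at E by superposition:
  point load 171.5 at a = 5.67: Pa²(3L − a)/(6EI) = 18222/EI
  UDL 19.2: wL⁴/(8EI) = 12528/EI
  clockwise couple 113 at a = 1.06: M₀a(2L − a)/(2EI) = 954.6/EI
  δ_0 = 31705/EI
Tip deflection under a unit load at E: L³/(3EI) = 204.7/EI.
Compatibility at E: δ_0 − R_E·δ_{EE} = 0, so R_E = 31705/204.7 = 154.9 kip.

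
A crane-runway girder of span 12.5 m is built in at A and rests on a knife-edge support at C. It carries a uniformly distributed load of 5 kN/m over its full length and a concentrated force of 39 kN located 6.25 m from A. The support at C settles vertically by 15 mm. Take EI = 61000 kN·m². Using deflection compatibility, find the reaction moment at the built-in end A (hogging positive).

M_A = 206.6 kN·m

Choose R_C as the redundant. The primary structure is the cantilever fixed at A.
Deflection at C on the released cantilever, summing each load's contribution:
  UDL 5: wL⁴/(8EI) = 15259/EI
  point load 39 at a = 6.25: Pa²(3L − a)/(6EI) = 7935/EI
  δ_0 = 23193/EI
Tip deflection under a unit load at C: L³/(3EI) = 651/EI.
With EI = 61000 kN·m²: δ_0 = 0.38022 m and δ_{CC} = 0.010673 m/kN.
Compatibility — the beam at C must follow the support down by 0.015 m: δ_0 − R_C·δ_{CC} = 0.015, so R_C = (0.38022 − 0.015)/0.010673 = 34.22 kN.
Moment equilibrium about A: M_A = Σ(load moments about A) − R_C·L = 634.4 − 34.22×12.5 = 206.6 kN·m.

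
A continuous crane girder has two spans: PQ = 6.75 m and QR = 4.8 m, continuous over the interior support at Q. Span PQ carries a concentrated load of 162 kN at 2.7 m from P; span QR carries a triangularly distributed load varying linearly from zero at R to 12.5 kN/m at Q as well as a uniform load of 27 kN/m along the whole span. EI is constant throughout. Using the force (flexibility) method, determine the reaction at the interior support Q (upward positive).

Release continuity at Q by inserting a hinge; the redundant is the internal moment M_Q. The primary structure is two simply-supported spans PQ and QR.
End slopes at the hinge Q, treating each span as simply supported:
  span PQ: point load 162 at a = 2.7: Pab(L + a)/(6LEI) = 413.3/EI
  span QR: triangular load, peak 12.5: w₀L³/(45EI) = 30.72/EI
  span QR: UDL 27: wL³/(24EI) = 124.4/EI
  relative rotation θ_0 = (413.3 + 155.1)/EI = 568.5/EI
A unit hogging moment at Q produces rotation L₁/(3EI) + L₂/(3EI) = 3.85/EI.
Slope continuity at Q: θ_0 = M_Q·3.85/EI, so M_Q = 568.5/3.85 = 147.7 kN·m (hogging).
Span PQ, ΣM about P with M_Q applied at Q: R_Q^{PQ}·6.75 = 437.4 + 147.7, so R_Q^{PQ} = 86.68 kN and R_P = 162 − 86.68 = 75.32 kN.
Span QR, ΣM about R: R_Q^{QR}·4.8 = 407 + 147.7, so R_Q^{QR} = 115.6 kN and R_R = 159.6 − 115.6 = 44.04 kN.
R_Q = 86.68 + 115.6 = 202.2 kN.

R_Q = 202.2 kN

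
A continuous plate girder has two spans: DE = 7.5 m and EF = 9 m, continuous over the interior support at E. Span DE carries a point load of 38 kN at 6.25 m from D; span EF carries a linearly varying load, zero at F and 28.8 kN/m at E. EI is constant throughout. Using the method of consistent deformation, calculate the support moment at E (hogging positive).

Take M_E as the redundant. Released structure: two simple spans DE and EF with a hinge at E.
End slopes at the hinge E, treating each span as simply supported:
  span DE: point load 38 at a = 6.25: Pab(L + a)/(6LEI) = 90.71/EI
  span EF: triangular load, peak 28.8: w₀L³/(45EI) = 466.6/EI
  relative rotation θ_0 = (90.71 + 466.6)/EI = 557.3/EI
A unit hogging moment at E produces rotation L₁/(3EI) + L₂/(3EI) = 5.5/EI.
Slope continuity at E: θ_0 = M_E·5.5/EI, so M_E = 557.3/5.5 = 101.3 kN·m (hogging).

M_E = 101.3 kN·m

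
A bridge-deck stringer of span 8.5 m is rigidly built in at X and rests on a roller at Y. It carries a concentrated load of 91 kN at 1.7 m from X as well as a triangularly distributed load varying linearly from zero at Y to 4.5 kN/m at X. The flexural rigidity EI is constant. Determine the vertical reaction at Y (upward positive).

R_Y = 8.921 kN

Take the reaction at Y as the redundant and release it; the primary structure is a cantilever fixed at X.
Deflection at Y on the released cantilever, summing each load's contribution:
  point load 91 at a = 1.7: Pa²(3L − a)/(6EI) = 1043/EI
  triangular load, peak 4.5 at the fixed end: w₀L⁴/(30EI) = 783/EI
  δ_0 = 1826/EI
Tip deflection under a unit load at Y: L³/(3EI) = 204.7/EI.
Compatibility at Y: δ_0 − R_Y·δ_{YY} = 0, so R_Y = 1826/204.7 = 8.921 kN.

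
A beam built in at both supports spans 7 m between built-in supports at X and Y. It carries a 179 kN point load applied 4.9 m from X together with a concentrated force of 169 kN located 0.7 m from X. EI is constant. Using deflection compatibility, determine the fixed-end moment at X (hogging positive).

Release both end moments; the primary structure is a simply-supported span XY with redundants M_X and M_Y.
Simple-span end rotations at X and Y under the given loads:
  at X: point load 179 at a = 4.9: Pab(L + b)/(6LEI) = 399.1/EI
  at Y: point load 179 at a = 4.9: Pab(L + a)/(6LEI) = 521.9/EI
  at X: point load 169 at a = 0.7: Pab(L + b)/(6LEI) = 236/EI
  at Y: point load 169 at a = 0.7: Pab(L + a)/(6LEI) = 136.6/EI
  θ_X0 = 635.1/EI,  θ_Y0 = 658.5/EI
Flexibility coefficients: a unit moment at one end gives L/(3EI) there and L/(6EI) at the far end, so f₁₁ = f₂₂ = 2.333/EI and f₁₂ = f₂₁ = 1.167/EI.
Compatibility — zero rotation at each built-in end:
  2.333 M_X + 1.167 M_Y = 635.1
  1.167 M_X + 2.333 M_Y = 658.5
Solving the pair gives M_X = 174.8 kN·m and M_Y = 194.8 kN·m (hogging).

M_X = 174.8 kN·m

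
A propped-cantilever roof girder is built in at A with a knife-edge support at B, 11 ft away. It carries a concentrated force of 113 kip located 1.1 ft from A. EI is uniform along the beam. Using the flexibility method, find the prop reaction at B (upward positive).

Take the reaction at B as the redundant and release it; the primary structure is a cantilever fixed at A.
Primary-structure tip deflection at B by superposition:
  point load 113 at a = 1.1: Pa²(3L − a)/(6EI) = 726.9/EI
Tip deflection under a unit load at B: L³/(3EI) = 443.7/EI.
Compatibility at B: δ_0 − R_B·δ_{BB} = 0, so R_B = 726.9/443.7 = 1.639 kip.

R_B = 1.639 kip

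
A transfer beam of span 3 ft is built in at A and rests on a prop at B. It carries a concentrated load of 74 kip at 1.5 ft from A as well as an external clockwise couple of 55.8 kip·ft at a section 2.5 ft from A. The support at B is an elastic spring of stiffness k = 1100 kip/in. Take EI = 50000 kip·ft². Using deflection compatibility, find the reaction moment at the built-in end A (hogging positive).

Release the roller at B. Primary structure: cantilever fixed at A.
Deflection at B on the released cantilever, summing each load's contribution:
  point load 74 at a = 1.5: Pa²(3L − a)/(6EI) = 208.1/EI
  clockwise couple 55.8 at a = 2.5: M₀a(2L − a)/(2EI) = 244.1/EI
  δ_0 = 452.2/EI
Flexibility coefficient — unit upward force at B: δ_{BB} = L³/(3EI) = 9/EI.
With EI = 50000 kip·ft²: δ_0 = 0.009045 ft and δ_{BB} = 0.00018 ft/kip.
Compatibility — the spring shortens by R_B/k under the reaction it provides: δ_0 − R_B·δ_{BB} = R_B/k. With 1/k = 1/(1100×12) ft/kip = 0.000076 ft/kip, R_B = δ_0 / (δ_{BB} + 1/k) = 0.009045 / (0.00018 + 0.000076) = 35.37 kip.
Moment equilibrium about A: M_A = Σ(load moments about A) − R_B·L = 166.8 − 35.37×3 = 60.7 kip·ft.

M_A = 60.7 kip·ft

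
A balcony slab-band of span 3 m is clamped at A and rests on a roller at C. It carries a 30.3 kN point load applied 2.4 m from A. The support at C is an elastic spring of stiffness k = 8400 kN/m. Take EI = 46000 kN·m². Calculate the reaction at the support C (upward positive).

R_C = 13.26 kN

Choose R_C as the redundant. The primary structure is the cantilever fixed at A.
Downward deflection at the released point C due to the loads:
  point load 30.3 at a = 2.4: Pa²(3L − a)/(6EI) = 192/EI
Tip deflection under a unit load at C: L³/(3EI) = 9/EI.
With EI = 46000 kN·m²: δ_0 = 0.004173 m and δ_{CC} = 0.000196 m/kN.
Compatibility — the spring shortens by R_C/k under the reaction it provides: δ_0 − R_C·δ_{CC} = R_C/k. With 1/k = 0.000119 m/kN, R_C = δ_0 / (δ_{CC} + 1/k) = 0.004173 / (0.000196 + 0.000119) = 13.26 kN.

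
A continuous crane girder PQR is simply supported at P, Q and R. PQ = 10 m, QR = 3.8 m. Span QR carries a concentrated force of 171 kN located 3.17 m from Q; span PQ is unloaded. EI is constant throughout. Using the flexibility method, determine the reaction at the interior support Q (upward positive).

R_Q = 33.59 kN

Take M_Q as the redundant. Released structure: two simple spans PQ and QR with a hinge at Q.
End slopes at the hinge Q, treating each span as simply supported:
  span QR: point load 171 at a = 3.17: Pab(L + b)/(6LEI) = 66.35/EI
  relative rotation θ_0 = (0 + 66.35)/EI = 66.35/EI
A unit hogging moment at Q produces rotation L₁/(3EI) + L₂/(3EI) = 4.6/EI.
Compatibility: M_Q·(L₁+L₂)/(3EI) = θ_0, giving M_Q = 14.42 kN·m (hogging).
Span PQ, ΣM about P with M_Q applied at Q: R_Q^{PQ}·10 = 0 + 14.42, so R_Q^{PQ} = 1.442 kN and R_P = 0 − 1.442 = -1.442 kN.
Span QR, ΣM about R: R_Q^{QR}·3.8 = 107.7 + 14.42, so R_Q^{QR} = 32.15 kN and R_R = 171 − 32.15 = 138.9 kN.
R_Q = 1.442 + 32.15 = 33.59 kN.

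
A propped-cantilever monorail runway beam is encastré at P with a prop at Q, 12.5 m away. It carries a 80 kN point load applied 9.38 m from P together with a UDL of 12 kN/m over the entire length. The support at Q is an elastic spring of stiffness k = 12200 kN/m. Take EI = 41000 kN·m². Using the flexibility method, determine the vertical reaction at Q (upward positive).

Choose R_Q as the redundant. The primary structure is the cantilever fixed at P.
Free-end deflection of the primary structure under the applied loading (downward +):
  point load 80 at a = 9.38: Pa²(3L − a)/(6EI) = 32988/EI
  UDL 12: wL⁴/(8EI) = 36621/EI
  δ_0 = 69609/EI
Flexibility coefficient — unit upward force at Q: δ_{QQ} = L³/(3EI) = 651/EI.
With EI = 41000 kN·m²: δ_0 = 1.6978 m and δ_{QQ} = 0.015879 m/kN.
Compatibility — the spring shortens by R_Q/k under the reaction it provides: δ_0 − R_Q·δ_{QQ} = R_Q/k. With 1/k = 0.000082 m/kN, R_Q = δ_0 / (δ_{QQ} + 1/k) = 1.6978 / (0.015879 + 0.000082) = 106.4 kN.

R_Q = 106.4 kN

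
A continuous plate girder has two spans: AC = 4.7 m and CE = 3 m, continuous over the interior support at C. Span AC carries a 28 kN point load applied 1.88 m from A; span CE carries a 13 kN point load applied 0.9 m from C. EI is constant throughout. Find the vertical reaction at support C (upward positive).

Insert a hinge at C; M_C is the redundant, and each span becomes simply supported.
End slopes at the hinge C, treating each span as simply supported:
  span AC: point load 28 at a = 1.88: Pab(L + a)/(6LEI) = 34.64/EI
  span CE: point load 13 at a = 0.9: Pab(L + b)/(6LEI) = 6.962/EI
  relative rotation θ_0 = (34.64 + 6.962)/EI = 41.6/EI
A unit hogging moment at C produces rotation L₁/(3EI) + L₂/(3EI) = 2.567/EI.
Compatibility: M_C·(L₁+L₂)/(3EI) = θ_0, giving M_C = 16.21 kN·m (hogging).
Span AC, ΣM about A with M_C applied at C: R_C^{AC}·4.7 = 52.64 + 16.21, so R_C^{AC} = 14.65 kN and R_A = 28 − 14.65 = 13.35 kN.
Span CE, ΣM about E: R_C^{CE}·3 = 27.3 + 16.21, so R_C^{CE} = 14.5 kN and R_E = 13 − 14.5 = -1.502 kN.
R_C = 14.65 + 14.5 = 29.15 kN.

R_C = 29.15 kN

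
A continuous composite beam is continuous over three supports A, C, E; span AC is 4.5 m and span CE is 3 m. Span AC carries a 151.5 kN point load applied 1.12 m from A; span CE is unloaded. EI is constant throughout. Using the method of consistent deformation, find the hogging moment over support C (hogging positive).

Insert a hinge at C; M_C is the redundant, and each span becomes simply supported.
End slopes at the hinge C, treating each span as simply supported:
  span AC: point load 151.5 at a = 1.12: Pab(L + a)/(6LEI) = 119.4/EI
  relative rotation θ_0 = (119.4 + 0)/EI = 119.4/EI
A unit hogging moment at C produces rotation L₁/(3EI) + L₂/(3EI) = 2.5/EI.
Compatibility: M_C·(L₁+L₂)/(3EI) = θ_0, giving M_C = 47.75 kN·m (hogging).

M_C = 47.75 kN·m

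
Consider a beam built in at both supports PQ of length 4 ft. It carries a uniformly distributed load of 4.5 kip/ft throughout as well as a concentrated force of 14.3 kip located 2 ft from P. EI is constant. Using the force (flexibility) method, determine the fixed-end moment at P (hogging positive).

M_P = 13.15 kip·ft

Release both end moments; the primary structure is a simply-supported span PQ with redundants M_P and M_Q.
End rotations of the released simple span under the applied load (×1/EI):
  at P: UDL 4.5: wL³/(24EI) = 12/EI
  at Q: UDL 4.5: wL³/(24EI) = 12/EI
  at P: point load 14.3 at a = 2: Pab(L + b)/(6LEI) = 14.3/EI
  at Q: point load 14.3 at a = 2: Pab(L + a)/(6LEI) = 14.3/EI
  θ_P0 = 26.3/EI,  θ_Q0 = 26.3/EI
Flexibility coefficients: a unit moment at one end gives L/(3EI) there and L/(6EI) at the far end, so f₁₁ = f₂₂ = 1.333/EI and f₁₂ = f₂₁ = 0.6667/EI.
Compatibility — zero rotation at each built-in end:
  1.333 M_P + 0.6667 M_Q = 26.3
  0.6667 M_P + 1.333 M_Q = 26.3
Solving the pair gives M_P = 13.15 kip·ft and M_Q = 13.15 kip·ft (hogging).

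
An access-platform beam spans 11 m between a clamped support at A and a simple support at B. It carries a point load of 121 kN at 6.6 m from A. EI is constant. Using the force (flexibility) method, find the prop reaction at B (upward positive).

Take the reaction at B as the redundant and release it; the primary structure is a cantilever fixed at A.
Primary-structure tip deflection at B by superposition:
  point load 121 at a = 6.6: Pa²(3L − a)/(6EI) = 23191/EI
Flexibility coefficient — unit upward force at B: δ_{BB} = L³/(3EI) = 443.7/EI.
The prop prevents deflection at B: R_B = δ_0/δ_{BB} = 23191/443.7 = 52.27 kN.

R_B = 52.27 kN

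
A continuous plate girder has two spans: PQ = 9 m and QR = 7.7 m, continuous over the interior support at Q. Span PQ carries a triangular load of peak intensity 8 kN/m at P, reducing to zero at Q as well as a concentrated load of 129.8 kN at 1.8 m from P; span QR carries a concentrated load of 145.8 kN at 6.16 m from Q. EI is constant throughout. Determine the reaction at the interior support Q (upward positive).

Release continuity at Q by inserting a hinge; the redundant is the internal moment M_Q. The primary structure is two simply-supported spans PQ and QR.
End slopes at the hinge Q, treating each span as simply supported:
  span PQ: triangular load, peak 8: 7w₀L³/(360EI) = 113.4/EI
  span PQ: point load 129.8 at a = 1.8: Pab(L + a)/(6LEI) = 336.4/EI
  span QR: point load 145.8 at a = 6.16: Pab(L + b)/(6LEI) = 276.6/EI
  relative rotation θ_0 = (449.8 + 276.6)/EI = 726.5/EI
A unit hogging moment at Q produces rotation L₁/(3EI) + L₂/(3EI) = 5.567/EI.
Slope continuity at Q: θ_0 = M_Q·5.567/EI, so M_Q = 726.5/5.567 = 130.5 kN·m (hogging).
Span PQ, ΣM about P with M_Q applied at Q: R_Q^{PQ}·9 = 341.6 + 130.5, so R_Q^{PQ} = 52.46 kN and R_P = 165.8 − 52.46 = 113.3 kN.
Span QR, ΣM about R: R_Q^{QR}·7.7 = 224.5 + 130.5, so R_Q^{QR} = 46.11 kN and R_R = 145.8 − 46.11 = 99.69 kN.
R_Q = 52.46 + 46.11 = 98.57 kN.

R_Q = 98.57 kN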